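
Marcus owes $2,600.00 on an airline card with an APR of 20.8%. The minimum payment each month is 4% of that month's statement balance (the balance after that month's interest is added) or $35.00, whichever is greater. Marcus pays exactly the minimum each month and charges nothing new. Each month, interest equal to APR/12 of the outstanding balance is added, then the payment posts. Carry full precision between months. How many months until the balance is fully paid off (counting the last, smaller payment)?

Monthly rate r = 20.8%/12 = 1.73333% = 0.0173333.
While 4% of the post-interest balance exceeds $35.00, each month B ← (B·(1+r))·(1 − 0.04), i.e. B shrinks by the factor (1+r)·0.96 = 0.97664.
This holds for months 1–47. Entering month 48 the balance is $856.04; 4% of the post-interest balance is now below $35.00, so the flat $35.00 minimum applies from here.
From month 48 a fixed $35.00 at rate r clears $856.04 in 33 more payments. Total: 47 + 33 = 80 months.

80 months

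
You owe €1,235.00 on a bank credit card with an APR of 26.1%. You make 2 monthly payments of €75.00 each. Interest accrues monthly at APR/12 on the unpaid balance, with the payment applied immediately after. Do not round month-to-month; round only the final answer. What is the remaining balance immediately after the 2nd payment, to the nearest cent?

€1,137.68

Monthly rate r = 26.1%/12 = 2.175% = 0.02175.
Each month: B ← B·(1+r) − €75.00.
Month 1: interest €26.86; balance after payment €1,186.86.
Month 2: interest €25.81; balance after payment €1,137.68.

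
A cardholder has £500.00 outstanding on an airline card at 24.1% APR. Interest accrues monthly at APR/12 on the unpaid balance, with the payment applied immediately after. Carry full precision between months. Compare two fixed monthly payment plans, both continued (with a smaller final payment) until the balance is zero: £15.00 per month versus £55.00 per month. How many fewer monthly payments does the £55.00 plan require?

Monthly rate r = 24.1%/12 = 2.00833% = 0.0200833.
At £15.00/mo: n = ⌈−ln(1 − rB₀/P)/ln(1+r)⌉ = 56 payments (last £10.10); total interest = total paid − £500.00 = £335.10.
At £55.00/mo: 11 payments (last £7.68); total interest £57.68.
Payments saved = 56 − 11 = 45.

45 fewer payments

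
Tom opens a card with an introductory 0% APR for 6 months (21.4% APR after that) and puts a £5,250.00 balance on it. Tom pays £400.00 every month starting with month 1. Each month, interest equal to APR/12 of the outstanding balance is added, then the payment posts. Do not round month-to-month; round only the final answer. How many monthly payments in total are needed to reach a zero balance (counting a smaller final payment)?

Promo months 1–6 at r₀ = 0%/12 = 0; months 7+ at r₁ = 21.4%/12 = 0.0178333.
After month 6 (no interest yet): B = £5,250.00 − 6·£400.00 = £2,850.00.
Then at r₁ with £400.00/mo: n₂ = −ln(1 − r₁·B/P)/ln(1+r₁) ≈ 7.69 → 8 more payments.

14 months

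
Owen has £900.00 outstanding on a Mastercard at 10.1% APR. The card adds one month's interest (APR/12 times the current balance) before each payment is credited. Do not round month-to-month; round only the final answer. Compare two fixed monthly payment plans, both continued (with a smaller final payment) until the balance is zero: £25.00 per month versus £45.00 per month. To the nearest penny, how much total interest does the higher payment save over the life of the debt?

£87.06

Monthly rate r = 10.1%/12 = 0.841667% = 0.00841667.
At £25.00/mo: n = ⌈−ln(1 − rB₀/P)/ln(1+r)⌉ = 44 payments (last £1.70); total interest = total paid − £900.00 = £176.70.
At £45.00/mo: 22 payments (last £44.64); total interest £89.64.
Interest saved = £176.70 − £89.64 = £87.06.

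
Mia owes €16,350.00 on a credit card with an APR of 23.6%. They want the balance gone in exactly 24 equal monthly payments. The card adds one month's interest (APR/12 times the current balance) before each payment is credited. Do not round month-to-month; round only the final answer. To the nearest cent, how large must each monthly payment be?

Monthly rate r = 23.6%/12 = 1.96667% = 0.0196667.
Level-payment amortization: P = B₀·r / (1 − (1+r)^(−n)) = 16350.00·0.0196667 / (1 − 1.01967^(−24)).
Denominator 1 − (1+r)^(−24) = 0.373382289.
P = 321.55 / 0.373382289 ≈ 861.18.

€861.18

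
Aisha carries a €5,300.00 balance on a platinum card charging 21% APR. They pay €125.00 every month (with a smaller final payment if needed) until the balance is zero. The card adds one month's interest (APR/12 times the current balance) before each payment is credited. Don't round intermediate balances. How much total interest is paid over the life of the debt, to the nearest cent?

Monthly rate r = 21%/12 = 1.75% = 0.0175.
Payoff takes n = ⌈−ln(1 − rB₀/P)/ln(1+r)⌉ = ⌈78.092⌉ = 79 payments; the last is €11.63.
Total paid = 78·€125.00 + €11.63 = €9,761.63.
Total interest = total paid − principal = €9,761.63 − €5,300.00 = €4,461.63.

€4,461.63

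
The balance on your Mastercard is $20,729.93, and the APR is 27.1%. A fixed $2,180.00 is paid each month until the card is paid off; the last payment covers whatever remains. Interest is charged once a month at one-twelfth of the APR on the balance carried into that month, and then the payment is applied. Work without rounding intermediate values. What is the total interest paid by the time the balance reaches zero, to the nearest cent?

Monthly rate r = 27.1%/12 = 2.25833% = 0.0225833.
Payoff takes n = ⌈−ln(1 − rB₀/P)/ln(1+r)⌉ = ⌈10.825⌉ = 11 payments; the last is $1,802.56.
Total paid = 10·$2,180.00 + $1,802.56 = $23,602.56.
Total interest = total paid − principal = $23,602.56 − $20,729.93 = $2,872.63.

$2,872.63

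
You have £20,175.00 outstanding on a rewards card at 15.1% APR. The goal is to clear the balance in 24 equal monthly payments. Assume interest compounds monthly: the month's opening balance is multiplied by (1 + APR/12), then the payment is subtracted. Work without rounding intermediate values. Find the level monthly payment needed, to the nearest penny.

£979.18

Monthly rate r = 15.1%/12 = 1.25833% = 0.0125833.
Level-payment amortization: P = B₀·r / (1 − (1+r)^(−n)) = 20175.00·0.0125833 / (1 − 1.01258^(−24)).
Denominator 1 − (1+r)^(−24) = 0.259267492.
P = 253.869 / 0.259267492 ≈ 979.18.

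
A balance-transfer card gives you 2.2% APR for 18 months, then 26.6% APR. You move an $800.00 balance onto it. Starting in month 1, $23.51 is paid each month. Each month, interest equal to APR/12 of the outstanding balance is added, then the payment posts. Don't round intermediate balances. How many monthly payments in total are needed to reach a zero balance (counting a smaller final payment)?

Promo months 1–18 at r₀ = 2.2%/12 = 0.00183333; months 19+ at r₁ = 26.6%/12 = 0.0221667.
After month 18: iterate B ← B·(1+r₀) − $23.51 for 18 months → $396.98.
Then at r₁ with $23.51/mo: n₂ = −ln(1 − r₁·B/P)/ln(1+r₁) ≈ 21.39 → 22 more payments.

40 months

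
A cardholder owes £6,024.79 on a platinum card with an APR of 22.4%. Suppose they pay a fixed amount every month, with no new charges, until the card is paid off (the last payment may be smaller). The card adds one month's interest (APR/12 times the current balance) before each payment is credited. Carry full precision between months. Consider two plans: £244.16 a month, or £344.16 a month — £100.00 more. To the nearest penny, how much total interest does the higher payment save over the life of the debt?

Monthly rate r = 22.4%/12 = 1.86667% = 0.0186667.
At £244.16/mo: n = ⌈−ln(1 − rB₀/P)/ln(1+r)⌉ = 34 payments (last £92.90); total interest = total paid − £6,024.79 = £2,125.39.
At £344.16/mo: 22 payments (last £136.40); total interest £1,338.97.
Interest saved = £2,125.39 − £1,338.97 = £786.42.

£786.42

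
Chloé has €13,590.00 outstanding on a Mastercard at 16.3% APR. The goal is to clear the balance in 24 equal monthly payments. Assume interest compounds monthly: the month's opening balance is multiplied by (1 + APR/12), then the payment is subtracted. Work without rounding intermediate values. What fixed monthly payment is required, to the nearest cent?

Monthly rate r = 16.3%/12 = 1.35833% = 0.0135833.
Level-payment amortization: P = B₀·r / (1 − (1+r)^(−n)) = 13590.00·0.0135833 / (1 − 1.01358^(−24)).
Denominator 1 − (1+r)^(−24) = 0.276609263.
P = 184.598 / 0.276609263 ≈ 667.36.

€667.36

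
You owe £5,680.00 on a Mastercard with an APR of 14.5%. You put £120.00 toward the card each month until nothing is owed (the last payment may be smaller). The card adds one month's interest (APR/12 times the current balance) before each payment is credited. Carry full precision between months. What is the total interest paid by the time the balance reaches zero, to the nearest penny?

Monthly rate r = 14.5%/12 = 1.20833% = 0.0120833.
Payoff takes n = ⌈−ln(1 − rB₀/P)/ln(1+r)⌉ = ⌈70.644⌉ = 71 payments; the last is £77.48.
Total paid = 70·£120.00 + £77.48 = £8,477.48.
Total interest = total paid − principal = £8,477.48 − £5,680.00 = £2,797.48.

£2,797.48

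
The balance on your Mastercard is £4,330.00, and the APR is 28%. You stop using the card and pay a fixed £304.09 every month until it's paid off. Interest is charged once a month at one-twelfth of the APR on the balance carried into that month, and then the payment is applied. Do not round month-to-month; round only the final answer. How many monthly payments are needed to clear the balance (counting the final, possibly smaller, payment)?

Monthly rate r = 28%/12 = 2.33333% = 0.0233333.
Recurrence: B ← B·(1+r) − £304.09.
Month 1: interest £101.03; balance after payment £4,126.94.
Month 2: interest £96.30; balance after payment £3,919.15.
Closed form: n = −ln(1 − rB₀/P)/ln(1+r) = −ln(0.66775)/ln(1.02333) ≈ 17.509, so the balance reaches zero during payment 18.

18 payments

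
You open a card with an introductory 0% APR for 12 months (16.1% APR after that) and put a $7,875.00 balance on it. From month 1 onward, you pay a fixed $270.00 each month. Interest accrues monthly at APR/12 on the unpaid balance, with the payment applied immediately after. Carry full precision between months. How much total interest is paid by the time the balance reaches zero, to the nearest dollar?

$669

Promo months 1–12 at r₀ = 0%/12 = 0; months 13+ at r₁ = 16.1%/12 = 0.0134167.
After month 12 (no interest yet): B = $7,875.00 − 12·$270.00 = $4,635.00.
Then at r₁ with $270.00/mo: n₂ = −ln(1 − r₁·B/P)/ln(1+r₁) ≈ 19.64 → 20 more payments.
Total paid = 31·$270.00 + $173.79 = $8,543.79; interest = $8,543.79 − $7,875.00 = $668.79.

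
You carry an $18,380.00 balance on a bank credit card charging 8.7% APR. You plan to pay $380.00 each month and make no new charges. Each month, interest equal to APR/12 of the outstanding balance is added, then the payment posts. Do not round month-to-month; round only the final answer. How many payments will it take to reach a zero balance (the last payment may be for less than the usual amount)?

Monthly rate r = 8.7%/12 = 0.725% = 0.00725.
Recurrence: B ← B·(1+r) − $380.00.
Month 1: interest $133.25; balance after payment $18,133.26.
Month 2: interest $131.47; balance after payment $17,884.72.
Closed form: n = −ln(1 − rB₀/P)/ln(1+r) = −ln(0.64933)/ln(1.00725) ≈ 59.776, so the balance reaches zero during payment 60.

60 payments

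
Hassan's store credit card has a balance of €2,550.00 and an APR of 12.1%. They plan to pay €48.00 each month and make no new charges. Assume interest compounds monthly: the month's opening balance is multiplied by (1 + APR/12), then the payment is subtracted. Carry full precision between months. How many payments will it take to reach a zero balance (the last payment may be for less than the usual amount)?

Monthly rate r = 12.1%/12 = 1.00833% = 0.0100833.
Recurrence: B ← B·(1+r) − €48.00.
Month 1: interest €25.71; balance after payment €2,527.71.
Month 2: interest €25.49; balance after payment €2,505.20.
Closed form: n = −ln(1 − rB₀/P)/ln(1+r) = −ln(0.46432)/ln(1.01008) ≈ 76.466, so the balance reaches zero during payment 77.

77 payments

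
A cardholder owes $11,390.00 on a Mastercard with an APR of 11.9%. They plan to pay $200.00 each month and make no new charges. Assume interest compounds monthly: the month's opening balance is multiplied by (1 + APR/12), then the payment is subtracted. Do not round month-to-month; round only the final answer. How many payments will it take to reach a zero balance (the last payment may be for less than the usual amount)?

Monthly rate r = 11.9%/12 = 0.991667% = 0.00991667.
Recurrence: B ← B·(1+r) − $200.00.
Month 1: interest $112.95; balance after payment $11,302.95.
Month 2: interest $112.09; balance after payment $11,215.04.
Closed form: n = −ln(1 − rB₀/P)/ln(1+r) = −ln(0.43525)/ln(1.00992) ≈ 84.299, so the balance reaches zero during payment 85.

85 payments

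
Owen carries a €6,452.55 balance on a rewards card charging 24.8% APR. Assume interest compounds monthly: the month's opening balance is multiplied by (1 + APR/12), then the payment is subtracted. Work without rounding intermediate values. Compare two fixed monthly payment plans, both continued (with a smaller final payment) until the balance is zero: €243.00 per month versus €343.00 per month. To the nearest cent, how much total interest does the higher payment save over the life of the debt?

€1,198.54

Monthly rate r = 24.8%/12 = 2.06667% = 0.0206667.
At €243.00/mo: n = ⌈−ln(1 − rB₀/P)/ln(1+r)⌉ = 39 payments (last €219.56); total interest = total paid − €6,452.55 = €3,001.01.
At €343.00/mo: 25 payments (last €23.02); total interest €1,802.47.
Interest saved = €3,001.01 − €1,802.47 = €1,198.54.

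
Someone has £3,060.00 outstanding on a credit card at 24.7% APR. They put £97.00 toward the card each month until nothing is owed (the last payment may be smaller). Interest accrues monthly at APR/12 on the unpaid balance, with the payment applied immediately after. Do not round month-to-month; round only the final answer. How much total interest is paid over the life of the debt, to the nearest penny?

£1,929.22

Monthly rate r = 24.7%/12 = 2.05833% = 0.0205833.
Payoff takes n = ⌈−ln(1 − rB₀/P)/ln(1+r)⌉ = ⌈51.433⌉ = 52 payments; the last is £42.22.
Total paid = 51·£97.00 + £42.22 = £4,989.22.
Total interest = total paid − principal = £4,989.22 − £3,060.00 = £1,929.22.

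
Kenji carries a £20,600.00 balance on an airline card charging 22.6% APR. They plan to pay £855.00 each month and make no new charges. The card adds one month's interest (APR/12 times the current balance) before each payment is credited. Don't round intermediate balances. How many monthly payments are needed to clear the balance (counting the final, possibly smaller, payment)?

33 payments

Monthly rate r = 22.6%/12 = 1.88333% = 0.0188333.
Recurrence: B ← B·(1+r) − £855.00.
Month 1: interest £387.97; balance after payment £20,132.97.
Month 2: interest £379.17; balance after payment £19,657.14.
Closed form: n = −ln(1 − rB₀/P)/ln(1+r) = −ln(0.54624)/ln(1.01883) ≈ 32.409, so the balance reaches zero during payment 33.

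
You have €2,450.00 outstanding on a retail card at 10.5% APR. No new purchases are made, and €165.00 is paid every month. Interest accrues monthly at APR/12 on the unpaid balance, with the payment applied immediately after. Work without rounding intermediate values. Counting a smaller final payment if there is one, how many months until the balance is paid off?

Monthly rate r = 10.5%/12 = 0.875% = 0.00875.
Recurrence: B ← B·(1+r) − €165.00.
Month 1: interest €21.44; balance after payment €2,306.44.
Month 2: interest €20.18; balance after payment €2,161.62.
Closed form: n = −ln(1 − rB₀/P)/ln(1+r) = −ln(0.87008)/ln(1.00875) ≈ 15.975, so the balance reaches zero during payment 16.

16 months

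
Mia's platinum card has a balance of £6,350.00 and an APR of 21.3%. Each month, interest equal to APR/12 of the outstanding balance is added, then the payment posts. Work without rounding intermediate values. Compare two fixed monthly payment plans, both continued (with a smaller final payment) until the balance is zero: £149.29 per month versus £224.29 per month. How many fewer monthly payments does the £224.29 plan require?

40 fewer payments

Monthly rate r = 21.3%/12 = 1.775% = 0.01775.
At £149.29/mo: n = ⌈−ln(1 − rB₀/P)/ln(1+r)⌉ = 80 payments (last £140.14); total interest = total paid − £6,350.00 = £5,584.05.
At £224.29/mo: 40 payments (last £153.94); total interest £2,551.25.
Payments saved = 80 − 40 = 40.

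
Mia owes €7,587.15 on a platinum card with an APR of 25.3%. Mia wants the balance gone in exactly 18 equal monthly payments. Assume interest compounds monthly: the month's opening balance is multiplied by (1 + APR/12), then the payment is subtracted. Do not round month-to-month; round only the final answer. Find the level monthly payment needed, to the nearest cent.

€510.91

Monthly rate r = 25.3%/12 = 2.10833% = 0.0210833.
Level-payment amortization: P = B₀·r / (1 − (1+r)^(−n)) = 7587.15·0.0210833 / (1 − 1.02108^(−18)).
Denominator 1 − (1+r)^(−18) = 0.313091919.
P = 159.962 / 0.313091919 ≈ 510.91.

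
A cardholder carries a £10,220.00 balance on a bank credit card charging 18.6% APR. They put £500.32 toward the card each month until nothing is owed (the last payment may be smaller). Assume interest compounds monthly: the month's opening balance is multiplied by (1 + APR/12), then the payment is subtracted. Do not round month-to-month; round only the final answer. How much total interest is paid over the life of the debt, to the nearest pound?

£2,164

Monthly rate r = 18.6%/12 = 1.55% = 0.0155.
Payoff takes n = ⌈−ln(1 − rB₀/P)/ln(1+r)⌉ = ⌈24.751⌉ = 25 payments; the last is £376.55.
Total paid = 24·£500.32 + £376.55 = £12,384.23.
Total interest = total paid − principal = £12,384.23 − £10,220.00 = £2,164.23.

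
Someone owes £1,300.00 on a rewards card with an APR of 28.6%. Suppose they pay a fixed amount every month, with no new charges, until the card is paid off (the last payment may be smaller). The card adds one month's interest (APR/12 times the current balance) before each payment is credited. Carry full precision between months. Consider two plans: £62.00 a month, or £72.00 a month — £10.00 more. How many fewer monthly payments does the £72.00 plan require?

6 fewer payments

Monthly rate r = 28.6%/12 = 2.38333% = 0.0238333.
At £62.00/mo: n = ⌈−ln(1 − rB₀/P)/ln(1+r)⌉ = 30 payments (last £25.32); total interest = total paid − £1,300.00 = £523.32.
At £72.00/mo: 24 payments (last £64.13); total interest £420.13.
Payments saved = 30 − 24 = 6.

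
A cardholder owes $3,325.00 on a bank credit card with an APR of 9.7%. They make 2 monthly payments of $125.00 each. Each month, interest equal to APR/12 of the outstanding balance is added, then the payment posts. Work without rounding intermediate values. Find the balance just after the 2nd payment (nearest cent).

Monthly rate r = 9.7%/12 = 0.808333% = 0.00808333.
Each month: B ← B·(1+r) − $125.00.
Month 1: interest $26.88; balance after payment $3,226.88.
Month 2: interest $26.08; balance after payment $3,127.96.

$3,127.96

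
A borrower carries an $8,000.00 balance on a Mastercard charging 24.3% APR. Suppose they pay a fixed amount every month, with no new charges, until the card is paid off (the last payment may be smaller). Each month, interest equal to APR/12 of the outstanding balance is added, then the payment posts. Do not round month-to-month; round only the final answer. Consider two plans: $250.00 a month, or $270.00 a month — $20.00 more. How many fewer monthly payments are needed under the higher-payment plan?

7 fewer payments

Monthly rate r = 24.3%/12 = 2.025% = 0.02025.
At $250.00/mo: n = ⌈−ln(1 − rB₀/P)/ln(1+r)⌉ = 53 payments (last $20.69); total interest = total paid − $8,000.00 = $5,020.69.
At $270.00/mo: 46 payments (last $191.06); total interest $4,341.06.
Payments saved = 53 − 46 = 7.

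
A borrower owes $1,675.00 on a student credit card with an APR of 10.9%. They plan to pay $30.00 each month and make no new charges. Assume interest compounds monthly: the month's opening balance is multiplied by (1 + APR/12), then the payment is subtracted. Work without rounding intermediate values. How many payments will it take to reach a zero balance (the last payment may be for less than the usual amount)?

Monthly rate r = 10.9%/12 = 0.908333% = 0.00908333.
Recurrence: B ← B·(1+r) − $30.00.
Month 1: interest $15.21; balance after payment $1,660.21.
Month 2: interest $15.08; balance after payment $1,645.29.
Closed form: n = −ln(1 − rB₀/P)/ln(1+r) = −ln(0.49285)/ln(1.00908) ≈ 78.249, so the balance reaches zero during payment 79.

79 months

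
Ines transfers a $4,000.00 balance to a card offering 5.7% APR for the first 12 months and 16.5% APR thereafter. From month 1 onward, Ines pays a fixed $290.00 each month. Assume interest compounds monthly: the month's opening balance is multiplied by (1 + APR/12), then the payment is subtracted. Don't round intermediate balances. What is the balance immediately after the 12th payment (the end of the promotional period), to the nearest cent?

Promo months 1–12 at r₀ = 5.7%/12 = 0.00475; months 13+ at r₁ = 16.5%/12 = 0.01375.
After month 12: iterate B ← B·(1+r₀) − $290.00 for 12 months → $661.68.

$661.68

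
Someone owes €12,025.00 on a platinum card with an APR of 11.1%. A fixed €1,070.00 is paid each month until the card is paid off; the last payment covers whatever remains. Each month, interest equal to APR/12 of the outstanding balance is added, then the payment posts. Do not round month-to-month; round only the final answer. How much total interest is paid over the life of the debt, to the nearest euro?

€731

Monthly rate r = 11.1%/12 = 0.925% = 0.00925.
Payoff takes n = ⌈−ln(1 − rB₀/P)/ln(1+r)⌉ = ⌈11.921⌉ = 12 payments; the last is €986.02.
Total paid = 11·€1,070.00 + €986.02 = €12,756.02.
Total interest = total paid − principal = €12,756.02 − €12,025.00 = €731.02.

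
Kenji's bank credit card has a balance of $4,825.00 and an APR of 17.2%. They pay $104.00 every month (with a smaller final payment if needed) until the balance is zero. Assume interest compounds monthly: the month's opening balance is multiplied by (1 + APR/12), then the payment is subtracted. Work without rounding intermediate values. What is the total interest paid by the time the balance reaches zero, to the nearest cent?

$3,166.62

Monthly rate r = 17.2%/12 = 1.43333% = 0.0143333.
Payoff takes n = ⌈−ln(1 − rB₀/P)/ln(1+r)⌉ = ⌈76.842⌉ = 77 payments; the last is $87.62.
Total paid = 76·$104.00 + $87.62 = $7,991.62.
Total interest = total paid − principal = $7,991.62 − $4,825.00 = $3,166.62.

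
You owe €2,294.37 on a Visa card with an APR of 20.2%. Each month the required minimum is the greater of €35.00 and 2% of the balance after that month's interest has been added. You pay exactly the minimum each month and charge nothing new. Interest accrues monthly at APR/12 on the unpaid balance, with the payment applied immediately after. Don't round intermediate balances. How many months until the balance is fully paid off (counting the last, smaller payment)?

Monthly rate r = 20.2%/12 = 1.68333% = 0.0168333.
While 2% of the post-interest balance exceeds €35.00, each month B ← (B·(1+r))·(1 − 0.02), i.e. B shrinks by the factor (1+r)·0.98 = 0.9965.
This holds for months 1–82. Entering month 83 the balance is €1,720.61; 2% of the post-interest balance is now below €35.00, so the flat €35.00 minimum applies from here.
From month 83 a fixed €35.00 at rate r clears €1,720.61 in 106 more payments. Total: 82 + 106 = 188 months.

188 months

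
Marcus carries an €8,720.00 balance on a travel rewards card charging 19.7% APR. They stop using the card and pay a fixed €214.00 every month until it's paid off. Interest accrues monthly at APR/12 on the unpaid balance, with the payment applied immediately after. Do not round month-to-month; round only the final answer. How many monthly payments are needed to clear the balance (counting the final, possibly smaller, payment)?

68 months

Monthly rate r = 19.7%/12 = 1.64167% = 0.0164167.
Recurrence: B ← B·(1+r) − €214.00.
Month 1: interest €143.15; balance after payment €8,649.15.
Month 2: interest €141.99; balance after payment €8,577.14.
Closed form: n = −ln(1 − rB₀/P)/ln(1+r) = −ln(0.33106)/ln(1.01642) ≈ 67.889, so the balance reaches zero during payment 68.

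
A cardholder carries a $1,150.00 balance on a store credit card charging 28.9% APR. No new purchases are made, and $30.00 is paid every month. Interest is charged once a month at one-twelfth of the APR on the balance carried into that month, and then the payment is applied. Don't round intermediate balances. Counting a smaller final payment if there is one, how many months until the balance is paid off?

108 months

Monthly rate r = 28.9%/12 = 2.40833% = 0.0240833.
Recurrence: B ← B·(1+r) − $30.00.
Month 1: interest $27.70; balance after payment $1,147.70.
Month 2: interest $27.64; balance after payment $1,145.34.
Closed form: n = −ln(1 − rB₀/P)/ln(1+r) = −ln(0.076806)/ln(1.02408) ≈ 107.845, so the balance reaches zero during payment 108.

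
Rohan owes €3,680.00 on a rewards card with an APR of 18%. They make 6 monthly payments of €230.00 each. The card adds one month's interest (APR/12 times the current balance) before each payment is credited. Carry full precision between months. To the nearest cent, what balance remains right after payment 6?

€2,591.07

Monthly rate r = 18%/12 = 1.5% = 0.015.
Each month: B ← B·(1+r) − €230.00.
Month 1: interest €55.20; balance after payment €3,505.20.
Month 2: interest €52.58; balance after payment €3,327.78.
Month 3: interest €49.92; balance after payment €3,147.69.
Month 4: interest €47.22; balance after payment €2,964.91.
Month 5: interest €44.47; balance after payment €2,779.38.
Month 6: interest €41.69; balance after payment €2,591.07.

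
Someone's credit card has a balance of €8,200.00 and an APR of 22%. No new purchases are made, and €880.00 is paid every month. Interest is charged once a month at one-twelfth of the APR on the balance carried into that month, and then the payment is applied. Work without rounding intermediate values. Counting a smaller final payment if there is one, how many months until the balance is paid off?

Monthly rate r = 22%/12 = 1.83333% = 0.0183333.
Recurrence: B ← B·(1+r) − €880.00.
Month 1: interest €150.33; balance after payment €7,470.33.
Month 2: interest €136.96; balance after payment €6,727.29.
Closed form: n = −ln(1 − rB₀/P)/ln(1+r) = −ln(0.82917)/ln(1.01833) ≈ 10.312, so the balance reaches zero during payment 11.

11 payments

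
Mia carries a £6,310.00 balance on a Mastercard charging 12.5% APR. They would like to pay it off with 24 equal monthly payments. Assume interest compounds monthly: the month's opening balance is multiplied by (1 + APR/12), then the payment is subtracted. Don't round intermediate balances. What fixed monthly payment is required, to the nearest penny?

Monthly rate r = 12.5%/12 = 1.04167% = 0.0104167.
Level-payment amortization: P = B₀·r / (1 − (1+r)^(−n)) = 6310.00·0.0104167 / (1 − 1.01042^(−24)).
Denominator 1 − (1+r)^(−24) = 0.22019149.
P = 65.7292 / 0.22019149 ≈ 298.51.

£298.51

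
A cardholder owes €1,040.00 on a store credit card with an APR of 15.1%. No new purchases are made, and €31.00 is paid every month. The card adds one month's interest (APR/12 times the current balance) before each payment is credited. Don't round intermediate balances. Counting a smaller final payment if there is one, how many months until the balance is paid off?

Monthly rate r = 15.1%/12 = 1.25833% = 0.0125833.
Recurrence: B ← B·(1+r) − €31.00.
Month 1: interest €13.09; balance after payment €1,022.09.
Month 2: interest €12.86; balance after payment €1,003.95.
Closed form: n = −ln(1 − rB₀/P)/ln(1+r) = −ln(0.57785)/ln(1.01258) ≈ 43.858, so the balance reaches zero during payment 44.

44 months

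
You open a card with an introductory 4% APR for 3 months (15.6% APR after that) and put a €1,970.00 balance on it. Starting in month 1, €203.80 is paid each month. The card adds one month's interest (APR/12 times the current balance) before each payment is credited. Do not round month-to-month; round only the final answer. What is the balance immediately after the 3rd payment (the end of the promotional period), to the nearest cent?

€1,376.33

Promo months 1–3 at r₀ = 4%/12 = 0.00333333; months 4+ at r₁ = 15.6%/12 = 0.013.
After month 3: iterate B ← B·(1+r₀) − €203.80 for 3 months → €1,376.33.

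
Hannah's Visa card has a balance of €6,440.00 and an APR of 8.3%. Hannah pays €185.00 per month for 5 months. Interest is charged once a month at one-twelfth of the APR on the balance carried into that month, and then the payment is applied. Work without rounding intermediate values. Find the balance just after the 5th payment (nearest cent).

€5,727.93

Monthly rate r = 8.3%/12 = 0.691667% = 0.00691667.
Each month: B ← B·(1+r) − €185.00.
Month 1: interest €44.54; balance after payment €6,299.54.
Month 2: interest €43.57; balance after payment €6,158.12.
Month 3: interest €42.59; balance after payment €6,015.71.
Month 4: interest €41.61; balance after payment €5,872.32.
Month 5: interest €40.62; balance after payment €5,727.93.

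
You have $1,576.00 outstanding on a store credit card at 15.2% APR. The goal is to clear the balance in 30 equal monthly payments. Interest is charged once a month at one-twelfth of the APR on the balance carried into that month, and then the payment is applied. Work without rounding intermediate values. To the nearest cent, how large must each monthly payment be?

Monthly rate r = 15.2%/12 = 1.26667% = 0.0126667.
Level-payment amortization: P = B₀·r / (1 − (1+r)^(−n)) = 1576.00·0.0126667 / (1 − 1.01267^(−30)).
Denominator 1 − (1+r)^(−30) = 0.314504583.
P = 19.9627 / 0.314504583 ≈ 63.47.

$63.47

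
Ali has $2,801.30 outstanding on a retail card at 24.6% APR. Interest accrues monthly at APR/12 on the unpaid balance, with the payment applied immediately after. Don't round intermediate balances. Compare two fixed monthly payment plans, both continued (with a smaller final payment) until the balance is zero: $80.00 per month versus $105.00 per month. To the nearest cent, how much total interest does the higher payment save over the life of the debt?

$891.79

Monthly rate r = 24.6%/12 = 2.05% = 0.0205.
At $80.00/mo: n = ⌈−ln(1 − rB₀/P)/ln(1+r)⌉ = 63 payments (last $28.21); total interest = total paid − $2,801.30 = $2,186.91.
At $105.00/mo: 40 payments (last $1.42); total interest $1,295.12.
Interest saved = $2,186.91 − $1,295.12 = $891.79.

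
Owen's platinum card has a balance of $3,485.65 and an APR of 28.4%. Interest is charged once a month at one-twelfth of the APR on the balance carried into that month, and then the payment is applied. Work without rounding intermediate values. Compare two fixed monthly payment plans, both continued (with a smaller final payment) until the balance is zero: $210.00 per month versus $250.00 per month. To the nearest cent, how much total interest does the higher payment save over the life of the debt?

Monthly rate r = 28.4%/12 = 2.36667% = 0.0236667.
At $210.00/mo: n = ⌈−ln(1 − rB₀/P)/ln(1+r)⌉ = 22 payments (last $69.96); total interest = total paid − $3,485.65 = $994.31.
At $250.00/mo: 18 payments (last $30.17); total interest $794.52.
Interest saved = $994.31 − $794.52 = $199.79.

$199.79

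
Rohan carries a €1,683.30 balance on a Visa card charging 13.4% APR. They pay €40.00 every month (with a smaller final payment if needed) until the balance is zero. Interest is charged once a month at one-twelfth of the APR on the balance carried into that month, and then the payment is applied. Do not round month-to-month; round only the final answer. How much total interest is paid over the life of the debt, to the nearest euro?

Monthly rate r = 13.4%/12 = 1.11667% = 0.0111667.
Payoff takes n = ⌈−ln(1 − rB₀/P)/ln(1+r)⌉ = ⌈57.158⌉ = 58 payments; the last is €6.36.
Total paid = 57·€40.00 + €6.36 = €2,286.36.
Total interest = total paid − principal = €2,286.36 − €1,683.30 = €603.06.

€603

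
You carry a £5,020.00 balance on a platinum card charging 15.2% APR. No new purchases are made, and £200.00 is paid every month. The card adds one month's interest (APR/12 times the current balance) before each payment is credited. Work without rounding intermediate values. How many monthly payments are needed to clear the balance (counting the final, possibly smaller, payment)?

Monthly rate r = 15.2%/12 = 1.26667% = 0.0126667.
Recurrence: B ← B·(1+r) − £200.00.
Month 1: interest £63.59; balance after payment £4,883.59.
Month 2: interest £61.86; balance after payment £4,745.45.
Closed form: n = −ln(1 − rB₀/P)/ln(1+r) = −ln(0.68207)/ln(1.01267) ≈ 30.398, so the balance reaches zero during payment 31.

31 payments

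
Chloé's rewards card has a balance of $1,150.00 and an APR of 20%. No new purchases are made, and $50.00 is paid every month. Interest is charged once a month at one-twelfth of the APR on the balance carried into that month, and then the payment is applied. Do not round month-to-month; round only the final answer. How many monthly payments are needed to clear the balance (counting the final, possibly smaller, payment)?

Monthly rate r = 20%/12 = 1.66667% = 0.0166667.
Recurrence: B ← B·(1+r) − $50.00.
Month 1: interest $19.17; balance after payment $1,119.17.
Month 2: interest $18.65; balance after payment $1,087.82.
Closed form: n = −ln(1 − rB₀/P)/ln(1+r) = −ln(0.61667)/ln(1.01667) ≈ 29.247, so the balance reaches zero during payment 30.

30 payments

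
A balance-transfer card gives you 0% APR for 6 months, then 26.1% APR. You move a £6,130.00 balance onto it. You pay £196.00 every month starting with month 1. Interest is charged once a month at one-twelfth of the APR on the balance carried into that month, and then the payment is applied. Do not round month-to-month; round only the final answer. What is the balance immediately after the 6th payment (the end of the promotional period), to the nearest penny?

Promo months 1–6 at r₀ = 0%/12 = 0; months 7+ at r₁ = 26.1%/12 = 0.02175.
After month 6 (no interest yet): B = £6,130.00 − 6·£196.00 = £4,954.00.

£4,954.00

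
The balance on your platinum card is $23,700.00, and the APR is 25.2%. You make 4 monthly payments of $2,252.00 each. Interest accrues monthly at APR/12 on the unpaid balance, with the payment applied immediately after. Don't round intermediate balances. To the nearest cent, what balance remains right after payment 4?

$16,458.65

Monthly rate r = 25.2%/12 = 2.1% = 0.021.
Each month: B ← B·(1+r) − $2,252.00.
Month 1: interest $497.70; balance after payment $21,945.70.
Month 2: interest $460.86; balance after payment $20,154.56.
Month 3: interest $423.25; balance after payment $18,325.81.
Month 4: interest $384.84; balance after payment $16,458.65.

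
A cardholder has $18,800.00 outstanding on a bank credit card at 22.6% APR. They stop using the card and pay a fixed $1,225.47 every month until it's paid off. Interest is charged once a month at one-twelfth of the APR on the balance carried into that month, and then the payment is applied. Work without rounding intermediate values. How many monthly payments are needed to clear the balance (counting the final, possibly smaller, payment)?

Monthly rate r = 22.6%/12 = 1.88333% = 0.0188333.
Recurrence: B ← B·(1+r) − $1,225.47.
Month 1: interest $354.07; balance after payment $17,928.60.
Month 2: interest $337.66; balance after payment $17,040.78.
Closed form: n = −ln(1 − rB₀/P)/ln(1+r) = −ln(0.71108)/ln(1.01883) ≈ 18.275, so the balance reaches zero during payment 19.

19 months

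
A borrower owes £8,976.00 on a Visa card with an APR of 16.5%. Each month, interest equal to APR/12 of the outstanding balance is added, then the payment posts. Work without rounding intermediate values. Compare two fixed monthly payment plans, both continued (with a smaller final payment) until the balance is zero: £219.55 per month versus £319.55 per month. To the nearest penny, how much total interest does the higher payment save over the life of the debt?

£1,855.35

Monthly rate r = 16.5%/12 = 1.375% = 0.01375.
At £219.55/mo: n = ⌈−ln(1 − rB₀/P)/ln(1+r)⌉ = 61 payments (last £104.86); total interest = total paid − £8,976.00 = £4,301.86.
At £319.55/mo: 36 payments (last £238.26); total interest £2,446.51.
Interest saved = £4,301.86 − £2,446.51 = £1,855.35.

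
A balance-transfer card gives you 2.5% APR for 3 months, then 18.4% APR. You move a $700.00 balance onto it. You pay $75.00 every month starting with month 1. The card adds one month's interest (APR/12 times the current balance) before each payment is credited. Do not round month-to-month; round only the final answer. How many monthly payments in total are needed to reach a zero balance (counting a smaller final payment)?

Promo months 1–3 at r₀ = 2.5%/12 = 0.00208333; months 4+ at r₁ = 18.4%/12 = 0.0153333.
After month 3: iterate B ← B·(1+r₀) − $75.00 for 3 months → $478.92.
Then at r₁ with $75.00/mo: n₂ = −ln(1 − r₁·B/P)/ln(1+r₁) ≈ 6.77 → 7 more payments.

10 payments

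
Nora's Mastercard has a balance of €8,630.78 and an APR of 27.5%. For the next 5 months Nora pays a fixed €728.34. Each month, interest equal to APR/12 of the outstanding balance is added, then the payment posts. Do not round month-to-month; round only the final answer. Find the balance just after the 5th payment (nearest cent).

€5,853.62

Monthly rate r = 27.5%/12 = 2.29167% = 0.0229167.
Each month: B ← B·(1+r) − €728.34.
Month 1: interest €197.79; balance after payment €8,100.23.
Month 2: interest €185.63; balance after payment €7,557.52.
Month 3: interest €173.19; balance after payment €7,002.37.
Month 4: interest €160.47; balance after payment €6,434.50.
Month 5: interest €147.46; balance after payment €5,853.62.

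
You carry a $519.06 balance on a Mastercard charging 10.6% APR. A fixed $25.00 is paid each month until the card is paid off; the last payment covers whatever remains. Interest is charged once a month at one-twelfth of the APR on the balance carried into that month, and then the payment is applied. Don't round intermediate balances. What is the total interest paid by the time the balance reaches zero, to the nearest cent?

$56.89

Monthly rate r = 10.6%/12 = 0.883333% = 0.00883333.
Payoff takes n = ⌈−ln(1 − rB₀/P)/ln(1+r)⌉ = ⌈23.038⌉ = 24 payments; the last is $0.95.
Total paid = 23·$25.00 + $0.95 = $575.95.
Total interest = total paid − principal = $575.95 − $519.06 = $56.89.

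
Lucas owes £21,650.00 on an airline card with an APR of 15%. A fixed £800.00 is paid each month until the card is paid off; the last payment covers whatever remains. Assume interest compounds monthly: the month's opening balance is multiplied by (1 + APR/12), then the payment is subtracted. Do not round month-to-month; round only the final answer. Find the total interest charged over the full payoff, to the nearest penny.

Monthly rate r = 15%/12 = 1.25% = 0.0125.
Payoff takes n = ⌈−ln(1 − rB₀/P)/ln(1+r)⌉ = ⌈33.239⌉ = 34 payments; the last is £192.27.
Total paid = 33·£800.00 + £192.27 = £26,592.27.
Total interest = total paid − principal = £26,592.27 − £21,650.00 = £4,942.27.

£4,942.27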